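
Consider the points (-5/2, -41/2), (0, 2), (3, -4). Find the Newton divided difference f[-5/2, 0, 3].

-2

f[-5/2,0] = (2 - (-41/2)) / (0 - (-5/2)) = 9
f[0,3] = (-4 - 2) / (3 - 0) = -2
f[-5/2,0,3] = (-2 - 9) / (3 - (-5/2)) = -2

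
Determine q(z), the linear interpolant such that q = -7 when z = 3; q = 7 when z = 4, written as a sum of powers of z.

L_0(z) = (z - 4) / [-1] = -z + 4
L_1(z) = (z - 3) / [1] = z - 3
q(z) = (-7)·L_0 + 7·L_1
  (-7)·L_0(z) = 7z - 28
  7·L_1(z) = 7z - 21
Adding term by term: 14z - 49

q(z) = 14z - 49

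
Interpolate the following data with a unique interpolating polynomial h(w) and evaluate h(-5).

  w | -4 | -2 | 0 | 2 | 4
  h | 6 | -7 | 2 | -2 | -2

1469/32

Evaluate each Lagrange basis at w = -5:
L_0(-5) = (-3)·(-5)·(-7)·(-9)/[(-2)·(-4)·(-6)·(-8)] = 315/128
L_1(-5) = (-1)·(-5)·(-7)·(-9)/[(2)·(-2)·(-4)·(-6)] = -105/32
L_2(-5) = (-1)·(-3)·(-7)·(-9)/[(4)·(2)·(-2)·(-4)] = 189/64
L_3(-5) = (-1)·(-3)·(-5)·(-9)/[(6)·(4)·(2)·(-2)] = -45/32
L_4(-5) = (-1)·(-3)·(-5)·(-7)/[(8)·(6)·(4)·(2)] = 35/128
Sum: 6·(315/128) + (-7)·(-105/32) + 2·(189/64) + (-2)·(-45/32) + (-2)·(35/128) = 1469/32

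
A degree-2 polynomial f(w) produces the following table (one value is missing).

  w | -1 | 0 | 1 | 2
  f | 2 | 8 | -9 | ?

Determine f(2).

The 3 known values determine f uniquely (degree ≤ 2).
Evaluate each Lagrange basis at w = 2:
L_0(2) = (2)·(1)/[(-1)·(-2)] = 1
L_1(2) = (3)·(1)/[(1)·(-1)] = -3
L_2(2) = (3)·(2)/[(2)·(1)] = 3
Sum: 2·(1) + 8·(-3) + (-9)·(3) = -49

-49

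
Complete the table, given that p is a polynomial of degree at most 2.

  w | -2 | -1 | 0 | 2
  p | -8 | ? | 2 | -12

0

The 3 known values determine p uniquely (degree ≤ 2).
Evaluate each Lagrange basis at w = -1:
L_0(-1) = (-1)·(-3)/[(-2)·(-4)] = 3/8
L_1(-1) = (1)·(-3)/[(2)·(-2)] = 3/4
L_2(-1) = (1)·(-1)/[(4)·(2)] = -1/8
Sum: (-8)·(3/8) + 2·(3/4) + (-12)·(-1/8) = 0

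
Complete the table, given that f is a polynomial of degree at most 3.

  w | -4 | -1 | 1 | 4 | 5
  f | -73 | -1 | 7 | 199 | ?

359

The 4 known values determine f uniquely (degree ≤ 3).
Evaluate each Lagrange basis at w = 5:
L_0(5) = (6)·(4)·(1)/[(-3)·(-5)·(-8)] = -1/5
L_1(5) = (9)·(4)·(1)/[(3)·(-2)·(-5)] = 6/5
L_2(5) = (9)·(6)·(1)/[(5)·(2)·(-3)] = -9/5
L_3(5) = (9)·(6)·(4)/[(8)·(5)·(3)] = 9/5
Sum: (-73)·(-1/5) + (-1)·(6/5) + 7·(-9/5) + 199·(9/5) = 359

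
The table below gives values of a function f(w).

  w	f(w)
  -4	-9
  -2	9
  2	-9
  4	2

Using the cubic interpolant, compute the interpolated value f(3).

-731/96

Using Newton's divided-difference form:
f[-4,-2] = (9 - (-9)) / (-2 - (-4)) = 9
f[-2,2] = (-9 - 9) / (2 - (-2)) = -9/2
f[2,4] = (2 - (-9)) / (4 - 2) = 11/2
f[-4,-2,2] = (-9/2 - 9) / (2 - (-4)) = -9/4
f[-2,2,4] = (11/2 - (-9/2)) / (4 - (-2)) = 5/3
f[-4,-2,2,4] = (5/3 - (-9/4)) / (4 - (-4)) = 47/96
f(3) = -9 + 9·(7) + (-9/4)·(7)·(5) + (47/96)·(7)·(5)·(1) = -731/96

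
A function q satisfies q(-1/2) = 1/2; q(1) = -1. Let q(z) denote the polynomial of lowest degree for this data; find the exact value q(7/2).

L_0(7/2) = (5/2)/[(-3/2)] = -5/3
L_1(7/2) = (4)/[(3/2)] = 8/3
Sum: 1/2·(-5/3) + (-1)·(8/3) = -7/2

-7/2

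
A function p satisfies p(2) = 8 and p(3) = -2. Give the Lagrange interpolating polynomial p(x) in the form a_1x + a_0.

Build the Lagrange basis polynomials:
L_0(x) = (x - 3) / [-1] = -x + 3
L_1(x) = (x - 2) / [1] = x - 2
p(x) = 8·L_0 + (-2)·L_1
  8·L_0(x) = -8x + 24
  (-2)·L_1(x) = -2x + 4
Adding term by term: -10x + 28

p(x) = -10x + 28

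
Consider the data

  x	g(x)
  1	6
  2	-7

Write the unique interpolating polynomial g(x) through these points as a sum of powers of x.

Build the Lagrange basis polynomials:
L_0(x) = (x - 2) / [-1] = -x + 2
L_1(x) = (x - 1) / [1] = x - 1
g(x) = 6·L_0 + (-7)·L_1
  6·L_0(x) = -6x + 12
  (-7)·L_1(x) = -7x + 7
Adding term by term: -13x + 19

g(x) = -13x + 19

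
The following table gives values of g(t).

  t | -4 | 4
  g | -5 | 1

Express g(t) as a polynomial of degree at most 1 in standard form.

g(t) = (3/4)t - 2

Build the Lagrange basis polynomials:
L_0(t) = (t - 4) / [-8] = -(1/8)t + 1/2
L_1(t) = (t + 4) / [8] = (1/8)t + 1/2
g(t) = (-5)·L_0 + 1·L_1
  (-5)·L_0(t) = (5/8)t - 5/2
  1·L_1(t) = (1/8)t + 1/2
Adding term by term: (3/4)t - 2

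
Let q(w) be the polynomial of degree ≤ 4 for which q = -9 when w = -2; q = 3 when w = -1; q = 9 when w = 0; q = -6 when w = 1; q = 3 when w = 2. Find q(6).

3279

L_0(6) = (7)·(6)·(5)·(4)/[(-1)·(-2)·(-3)·(-4)] = 35
L_1(6) = (8)·(6)·(5)·(4)/[(1)·(-1)·(-2)·(-3)] = -160
L_2(6) = (8)·(7)·(5)·(4)/[(2)·(1)·(-1)·(-2)] = 280
L_3(6) = (8)·(7)·(6)·(4)/[(3)·(2)·(1)·(-1)] = -224
L_4(6) = (8)·(7)·(6)·(5)/[(4)·(3)·(2)·(1)] = 70
Sum: (-9)·(35) + 3·(-160) + 9·(280) + (-6)·(-224) + 3·(70) = 3279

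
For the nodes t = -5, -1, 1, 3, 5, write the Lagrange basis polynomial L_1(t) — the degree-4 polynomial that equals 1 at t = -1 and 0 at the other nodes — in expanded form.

L_1(t) = (t + 5)(t - 1)(t - 3)(t - 5) / [(4)·(-2)·(-4)·(-6)]
       = (t^4 - 4t^3 - 22t^2 + 100t - 75) / (-192)

L_1(t) = -(1/192)t^4 + (1/48)t^3 + (11/96)t^2 - (25/48)t + 25/64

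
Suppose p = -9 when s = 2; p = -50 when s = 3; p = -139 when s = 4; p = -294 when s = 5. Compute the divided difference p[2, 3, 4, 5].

p[2,3] = (-50 - (-9)) / (3 - 2) = -41
p[3,4] = (-139 - (-50)) / (4 - 3) = -89
p[4,5] = (-294 - (-139)) / (5 - 4) = -155
p[2,3,4] = (-89 - (-41)) / (4 - 2) = -24
p[3,4,5] = (-155 - (-89)) / (5 - 3) = -33
p[2,3,4,5] = (-33 - (-24)) / (5 - 2) = -3

-3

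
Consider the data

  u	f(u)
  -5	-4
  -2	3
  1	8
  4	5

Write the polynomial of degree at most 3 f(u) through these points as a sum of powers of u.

f(u) = -(1/27)u^3 - (1/3)u^2 + (13/9)u + 187/27

Build the Lagrange basis polynomials:
L_0(u) = (u + 2)(u - 1)(u - 4) / [-162] = -(1/162)u^3 + (1/54)u^2 + (1/27)u - 4/81
L_1(u) = (u + 5)(u - 1)(u - 4) / [54] = (1/54)u^3 - (7/18)u + 10/27
L_2(u) = (u + 5)(u + 2)(u - 4) / [-54] = -(1/54)u^3 - (1/18)u^2 + (1/3)u + 20/27
L_3(u) = (u + 5)(u + 2)(u - 1) / [162] = (1/162)u^3 + (1/27)u^2 + (1/54)u - 5/81
f(u) = (-4)·L_0 + 3·L_1 + 8·L_2 + 5·L_3
  (-4)·L_0(u) = (2/81)u^3 - (2/27)u^2 - (4/27)u + 16/81
  3·L_1(u) = (1/18)u^3 - (7/6)u + 10/9
  8·L_2(u) = -(4/27)u^3 - (4/9)u^2 + (8/3)u + 160/27
  5·L_3(u) = (5/162)u^3 + (5/27)u^2 + (5/54)u - 25/81
Adding term by term: -(1/27)u^3 - (1/3)u^2 + (13/9)u + 187/27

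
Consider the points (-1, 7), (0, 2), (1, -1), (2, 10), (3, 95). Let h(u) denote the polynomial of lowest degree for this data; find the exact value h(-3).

Using Newton's divided-difference form:
h[-1,0] = (2 - 7) / (0 - (-1)) = -5
h[0,1] = (-1 - 2) / (1 - 0) = -3
h[1,2] = (10 - (-1)) / (2 - 1) = 11
h[2,3] = (95 - 10) / (3 - 2) = 85
h[-1,0,1] = (-3 - (-5)) / (1 - (-1)) = 1
h[0,1,2] = (11 - (-3)) / (2 - 0) = 7
h[1,2,3] = (85 - 11) / (3 - 1) = 37
h[-1,0,1,2] = (7 - 1) / (2 - (-1)) = 2
h[0,1,2,3] = (37 - 7) / (3 - 0) = 10
h[-1,0,1,2,3] = (10 - 2) / (3 - (-1)) = 2
h(-3) = 7 + (-5)·(-2) + 1·(-2)·(-3) + 2·(-2)·(-3)·(-4) + 2·(-2)·(-3)·(-4)·(-5) = 215

215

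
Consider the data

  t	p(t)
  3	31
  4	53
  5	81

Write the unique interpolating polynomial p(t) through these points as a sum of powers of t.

Build the Lagrange basis polynomials:
L_0(t) = (t - 4)(t - 5) / [2] = (1/2)t^2 - (9/2)t + 10
L_1(t) = (t - 3)(t - 5) / [-1] = -t^2 + 8t - 15
L_2(t) = (t - 3)(t - 4) / [2] = (1/2)t^2 - (7/2)t + 6
p(t) = 31·L_0 + 53·L_1 + 81·L_2
  31·L_0(t) = (31/2)t^2 - (279/2)t + 310
  53·L_1(t) = -53t^2 + 424t - 795
  81·L_2(t) = (81/2)t^2 - (567/2)t + 486
Adding term by term: 3t^2 + t + 1

p(t) = 3t^2 + t + 1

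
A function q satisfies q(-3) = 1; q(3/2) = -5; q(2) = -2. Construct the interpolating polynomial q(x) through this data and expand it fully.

q(x) = (22/15)x^2 + (13/15)x - 48/5

Newton's divided differences:
q[-3,3/2] = (-5 - 1) / (3/2 - (-3)) = -4/3
q[3/2,2] = (-2 - (-5)) / (2 - 3/2) = 6
q[-3,3/2,2] = (6 - (-4/3)) / (2 - (-3)) = 22/15
q(x) = 1 + (-4/3)·(x + 3) + (22/15)·(x + 3)(x - 3/2)
Expanding: q(x) = (22/15)x^2 + (13/15)x - 48/5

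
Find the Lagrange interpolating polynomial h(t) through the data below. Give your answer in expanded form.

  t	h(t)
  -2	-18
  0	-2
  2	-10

Build the Lagrange basis polynomials:
L_0(t) = t(t - 2) / [8] = (1/8)t^2 - (1/4)t
L_1(t) = (t + 2)(t - 2) / [-4] = -(1/4)t^2 + 1
L_2(t) = (t + 2)t / [8] = (1/8)t^2 + (1/4)t
h(t) = (-18)·L_0 + (-2)·L_1 + (-10)·L_2
  (-18)·L_0(t) = -(9/4)t^2 + (9/2)t
  (-2)·L_1(t) = (1/2)t^2 - 2
  (-10)·L_2(t) = -(5/4)t^2 - (5/2)t
Adding term by term: -3t^2 + 2t - 2

h(t) = -3t^2 + 2t - 2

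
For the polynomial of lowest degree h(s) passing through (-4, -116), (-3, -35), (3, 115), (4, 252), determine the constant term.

L_0(s) = (s + 3)(s - 3)(s - 4) / [-56] = -(1/56)s^3 + (1/14)s^2 + (9/56)s - 9/14
L_1(s) = (s + 4)(s - 3)(s - 4) / [42] = (1/42)s^3 - (1/14)s^2 - (8/21)s + 8/7
L_2(s) = (s + 4)(s + 3)(s - 4) / [-42] = -(1/42)s^3 - (1/14)s^2 + (8/21)s + 8/7
L_3(s) = (s + 4)(s + 3)(s - 3) / [56] = (1/56)s^3 + (1/14)s^2 - (9/56)s - 9/14
h(s) = (-116)·L_0 + (-35)·L_1 + 115·L_2 + 252·L_3
Only the constant term is needed; take it from each L_i and combine:
(-116)·(-9/14) + (-35)·(8/7) + 115·(8/7) + 252·(-9/14) = 4

4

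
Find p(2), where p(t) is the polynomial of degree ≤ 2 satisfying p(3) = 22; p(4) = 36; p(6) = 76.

Using Newton's divided-difference form:
p[3,4] = (36 - 22) / (4 - 3) = 14
p[4,6] = (76 - 36) / (6 - 4) = 20
p[3,4,6] = (20 - 14) / (6 - 3) = 2
p(2) = 22 + 14·(-1) + 2·(-1)·(-2) = 12

12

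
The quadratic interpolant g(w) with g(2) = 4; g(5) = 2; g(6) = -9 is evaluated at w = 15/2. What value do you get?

Evaluate each Lagrange basis at w = 15/2:
L_0(15/2) = (5/2)·(3/2)/[(-3)·(-4)] = 5/16
L_1(15/2) = (11/2)·(3/2)/[(3)·(-1)] = -11/4
L_2(15/2) = (11/2)·(5/2)/[(4)·(1)] = 55/16
Sum: 4·(5/16) + 2·(-11/4) + (-9)·(55/16) = -563/16

-563/16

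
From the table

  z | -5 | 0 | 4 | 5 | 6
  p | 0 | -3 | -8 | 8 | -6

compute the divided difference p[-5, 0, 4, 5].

317/900

p[-5,0] = (-3 - 0) / (0 - (-5)) = -3/5
p[0,4] = (-8 - (-3)) / (4 - 0) = -5/4
p[4,5] = (8 - (-8)) / (5 - 4) = 16
p[-5,0,4] = (-5/4 - (-3/5)) / (4 - (-5)) = -13/180
p[0,4,5] = (16 - (-5/4)) / (5 - 0) = 69/20
p[-5,0,4,5] = (69/20 - (-13/180)) / (5 - (-5)) = 317/900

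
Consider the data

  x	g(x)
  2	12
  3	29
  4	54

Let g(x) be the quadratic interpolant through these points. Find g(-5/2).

L_0(-5/2) = (-11/2)·(-13/2)/[(-1)·(-2)] = 143/8
L_1(-5/2) = (-9/2)·(-13/2)/[(1)·(-1)] = -117/4
L_2(-5/2) = (-9/2)·(-11/2)/[(2)·(1)] = 99/8
Sum: 12·(143/8) + 29·(-117/4) + 54·(99/8) = 69/2

69/2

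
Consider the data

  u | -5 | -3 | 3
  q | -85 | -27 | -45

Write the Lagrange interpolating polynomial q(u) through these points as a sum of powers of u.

q(u) = -4u^2 - 3u

Build the Lagrange basis polynomials:
L_0(u) = (u + 3)(u - 3) / [16] = (1/16)u^2 - 9/16
L_1(u) = (u + 5)(u - 3) / [-12] = -(1/12)u^2 - (1/6)u + 5/4
L_2(u) = (u + 5)(u + 3) / [48] = (1/48)u^2 + (1/6)u + 5/16
q(u) = (-85)·L_0 + (-27)·L_1 + (-45)·L_2
  (-85)·L_0(u) = -(85/16)u^2 + 765/16
  (-27)·L_1(u) = (9/4)u^2 + (9/2)u - 135/4
  (-45)·L_2(u) = -(15/16)u^2 - (15/2)u - 225/16
Adding term by term: -4u^2 - 3u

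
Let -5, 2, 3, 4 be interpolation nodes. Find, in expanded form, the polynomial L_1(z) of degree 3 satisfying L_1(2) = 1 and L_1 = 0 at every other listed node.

L_1(z) = (z + 5)(z - 3)(z - 4) / [(7)·(-1)·(-2)]
       = (z^3 - 2z^2 - 23z + 60) / (14)

L_1(z) = (1/14)z^3 - (1/7)z^2 - (23/14)z + 30/7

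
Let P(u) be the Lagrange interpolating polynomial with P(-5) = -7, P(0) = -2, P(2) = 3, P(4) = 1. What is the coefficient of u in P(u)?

827/252

Build the Lagrange basis polynomials:
L_0(u) = u(u - 2)(u - 4) / [-315] = -(1/315)u^3 + (2/105)u^2 - (8/315)u
L_1(u) = (u + 5)(u - 2)(u - 4) / [40] = (1/40)u^3 - (1/40)u^2 - (11/20)u + 1
L_2(u) = (u + 5)u(u - 4) / [-28] = -(1/28)u^3 - (1/28)u^2 + (5/7)u
L_3(u) = (u + 5)u(u - 2) / [72] = (1/72)u^3 + (1/24)u^2 - (5/36)u
P(u) = (-7)·L_0 + (-2)·L_1 + 3·L_2 + 1·L_3
Only the coefficient of u is needed; take it from each L_i and combine:
(-7)·(-8/315) + (-2)·(-11/20) + 3·(5/7) + 1·(-5/36) = 827/252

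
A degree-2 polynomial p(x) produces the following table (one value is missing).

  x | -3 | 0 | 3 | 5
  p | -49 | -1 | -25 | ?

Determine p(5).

The 3 known values determine p uniquely (degree ≤ 2).
Evaluate each Lagrange basis at x = 5:
L_0(5) = (5)·(2)/[(-3)·(-6)] = 5/9
L_1(5) = (8)·(2)/[(3)·(-3)] = -16/9
L_2(5) = (8)·(5)/[(6)·(3)] = 20/9
Sum: (-49)·(5/9) + (-1)·(-16/9) + (-25)·(20/9) = -81

-81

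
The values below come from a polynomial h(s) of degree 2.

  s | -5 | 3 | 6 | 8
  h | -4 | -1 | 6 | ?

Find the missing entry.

1643/132

The 3 known values determine h uniquely (degree ≤ 2).
Evaluate each Lagrange basis at s = 8:
L_0(8) = (5)·(2)/[(-8)·(-11)] = 5/44
L_1(8) = (13)·(2)/[(8)·(-3)] = -13/12
L_2(8) = (13)·(5)/[(11)·(3)] = 65/33
Sum: (-4)·(5/44) + (-1)·(-13/12) + 6·(65/33) = 1643/132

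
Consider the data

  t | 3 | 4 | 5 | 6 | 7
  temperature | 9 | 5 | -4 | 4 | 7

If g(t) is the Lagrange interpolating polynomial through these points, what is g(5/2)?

L_0(5/2) = (-3/2)·(-5/2)·(-7/2)·(-9/2)/[(-1)·(-2)·(-3)·(-4)] = 315/128
L_1(5/2) = (-1/2)·(-5/2)·(-7/2)·(-9/2)/[(1)·(-1)·(-2)·(-3)] = -105/32
L_2(5/2) = (-1/2)·(-3/2)·(-7/2)·(-9/2)/[(2)·(1)·(-1)·(-2)] = 189/64
L_3(5/2) = (-1/2)·(-3/2)·(-5/2)·(-9/2)/[(3)·(2)·(1)·(-1)] = -45/32
L_4(5/2) = (-1/2)·(-3/2)·(-5/2)·(-7/2)/[(4)·(3)·(2)·(1)] = 35/128
Sum: 9·(315/128) + 5·(-105/32) + (-4)·(189/64) + 4·(-45/32) + 7·(35/128) = -313/32

-313/32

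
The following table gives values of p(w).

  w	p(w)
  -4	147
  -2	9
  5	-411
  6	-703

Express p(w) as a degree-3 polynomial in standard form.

p(w) = -3w^3 - 2w^2 + 3w - 1

Build the Lagrange basis polynomials:
L_0(w) = (w + 2)(w - 5)(w - 6) / [-180] = -(1/180)w^3 + (1/20)w^2 - (2/45)w - 1/3
L_1(w) = (w + 4)(w - 5)(w - 6) / [112] = (1/112)w^3 - (1/16)w^2 - (1/8)w + 15/14
L_2(w) = (w + 4)(w + 2)(w - 6) / [-63] = -(1/63)w^3 + (4/9)w + 16/21
L_3(w) = (w + 4)(w + 2)(w - 5) / [80] = (1/80)w^3 + (1/80)w^2 - (11/40)w - 1/2
p(w) = 147·L_0 + 9·L_1 + (-411)·L_2 + (-703)·L_3
  147·L_0(w) = -(49/60)w^3 + (147/20)w^2 - (98/15)w - 49
  9·L_1(w) = (9/112)w^3 - (9/16)w^2 - (9/8)w + 135/14
  (-411)·L_2(w) = (137/21)w^3 - (548/3)w - 2192/7
  (-703)·L_3(w) = -(703/80)w^3 - (703/80)w^2 + (7733/40)w + 703/2
Adding term by term: -3w^3 - 2w^2 + 3w - 1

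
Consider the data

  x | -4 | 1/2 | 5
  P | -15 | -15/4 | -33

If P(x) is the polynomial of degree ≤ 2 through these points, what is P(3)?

-15

Using Newton's divided-difference form:
P[-4,1/2] = (-15/4 - (-15)) / (1/2 - (-4)) = 5/2
P[1/2,5] = (-33 - (-15/4)) / (5 - 1/2) = -13/2
P[-4,1/2,5] = (-13/2 - 5/2) / (5 - (-4)) = -1
P(3) = -15 + (5/2)·(7) + (-1)·(7)·(5/2) = -15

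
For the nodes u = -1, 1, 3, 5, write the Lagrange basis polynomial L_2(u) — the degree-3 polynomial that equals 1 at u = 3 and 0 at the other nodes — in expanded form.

L_2(u) = -(1/16)u^3 + (5/16)u^2 + (1/16)u - 5/16

L_2(u) = (u + 1)(u - 1)(u - 5) / [(4)·(2)·(-2)]
       = (u^3 - 5u^2 - u + 5) / (-16)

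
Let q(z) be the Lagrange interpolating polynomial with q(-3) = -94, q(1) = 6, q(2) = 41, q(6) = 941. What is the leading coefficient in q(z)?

4

The leading coefficient equals the top divided difference q[-3,1,2,6].
q[-3,1] = (6 - (-94)) / (1 - (-3)) = 25
q[1,2] = (41 - 6) / (2 - 1) = 35
q[2,6] = (941 - 41) / (6 - 2) = 225
q[-3,1,2] = (35 - 25) / (2 - (-3)) = 2
q[1,2,6] = (225 - 35) / (6 - 1) = 38
q[-3,1,2,6] = (38 - 2) / (6 - (-3)) = 4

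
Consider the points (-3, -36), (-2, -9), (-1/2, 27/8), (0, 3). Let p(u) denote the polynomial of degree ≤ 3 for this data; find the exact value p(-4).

Evaluate each Lagrange basis at u = -4:
L_0(-4) = (-2)·(-7/2)·(-4)/[(-1)·(-5/2)·(-3)] = 56/15
L_1(-4) = (-1)·(-7/2)·(-4)/[(1)·(-3/2)·(-2)] = -14/3
L_2(-4) = (-1)·(-2)·(-4)/[(5/2)·(3/2)·(-1/2)] = 64/15
L_3(-4) = (-1)·(-2)·(-7/2)/[(3)·(2)·(1/2)] = -7/3
Sum: (-36)·(56/15) + (-9)·(-14/3) + 27/8·(64/15) + 3·(-7/3) = -85

-85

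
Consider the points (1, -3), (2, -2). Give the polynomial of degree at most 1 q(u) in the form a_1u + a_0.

Build the Lagrange basis polynomials:
L_0(u) = (u - 2) / [-1] = -u + 2
L_1(u) = (u - 1) / [1] = u - 1
q(u) = (-3)·L_0 + (-2)·L_1
  (-3)·L_0(u) = 3u - 6
  (-2)·L_1(u) = -2u + 2
Adding term by term: u - 4

q(u) = u - 4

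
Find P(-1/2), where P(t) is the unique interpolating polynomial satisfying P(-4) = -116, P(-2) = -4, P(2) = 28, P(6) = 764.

Evaluate each Lagrange basis at t = -1/2:
L_0(-1/2) = (3/2)·(-5/2)·(-13/2)/[(-2)·(-6)·(-10)] = -13/64
L_1(-1/2) = (7/2)·(-5/2)·(-13/2)/[(2)·(-4)·(-8)] = 455/512
L_2(-1/2) = (7/2)·(3/2)·(-13/2)/[(6)·(4)·(-4)] = 91/256
L_3(-1/2) = (7/2)·(3/2)·(-5/2)/[(10)·(8)·(4)] = -21/512
Sum: (-116)·(-13/64) + (-4)·(455/512) + 28·(91/256) + 764·(-21/512) = -11/8

-11/8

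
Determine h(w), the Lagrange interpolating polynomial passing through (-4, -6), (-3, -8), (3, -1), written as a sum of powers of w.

h(w) = (19/42)w^2 + (7/6)w - 60/7

Build the Lagrange basis polynomials:
L_0(w) = (w + 3)(w - 3) / [7] = (1/7)w^2 - 9/7
L_1(w) = (w + 4)(w - 3) / [-6] = -(1/6)w^2 - (1/6)w + 2
L_2(w) = (w + 4)(w + 3) / [42] = (1/42)w^2 + (1/6)w + 2/7
h(w) = (-6)·L_0 + (-8)·L_1 + (-1)·L_2
  (-6)·L_0(w) = -(6/7)w^2 + 54/7
  (-8)·L_1(w) = (4/3)w^2 + (4/3)w - 16
  (-1)·L_2(w) = -(1/42)w^2 - (1/6)w - 2/7
Adding term by term: (19/42)w^2 + (7/6)w - 60/7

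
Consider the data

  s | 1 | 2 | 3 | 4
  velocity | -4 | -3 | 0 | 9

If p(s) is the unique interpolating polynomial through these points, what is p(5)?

L_0(5) = (3)·(2)·(1)/[(-1)·(-2)·(-3)] = -1
L_1(5) = (4)·(2)·(1)/[(1)·(-1)·(-2)] = 4
L_2(5) = (4)·(3)·(1)/[(2)·(1)·(-1)] = -6
L_3(5) = (4)·(3)·(2)/[(3)·(2)·(1)] = 4
Sum: (-4)·(-1) + (-3)·(4) + 0 + 9·(4) = 28

28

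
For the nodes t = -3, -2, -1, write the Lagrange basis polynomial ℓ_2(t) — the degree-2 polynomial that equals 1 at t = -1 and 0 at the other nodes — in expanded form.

ℓ_2(t) = (t + 3)(t + 2) / [(2)·(1)]
       = (t^2 + 5t + 6) / (2)

ℓ_2(t) = (1/2)t^2 + (5/2)t + 3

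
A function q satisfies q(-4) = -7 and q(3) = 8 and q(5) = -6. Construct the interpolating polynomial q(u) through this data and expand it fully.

q(u) = -(64/63)u^2 + (71/63)u + 289/21

Newton's divided differences:
q[-4,3] = (8 - (-7)) / (3 - (-4)) = 15/7
q[3,5] = (-6 - 8) / (5 - 3) = -7
q[-4,3,5] = (-7 - 15/7) / (5 - (-4)) = -64/63
q(u) = -7 + (15/7)·(u + 4) + (-64/63)·(u + 4)(u - 3)
Expanding: q(u) = -(64/63)u^2 + (71/63)u + 289/21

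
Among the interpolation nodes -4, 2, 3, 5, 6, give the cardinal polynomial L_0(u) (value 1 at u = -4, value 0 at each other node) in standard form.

L_0(u) = (u - 2)(u - 3)(u - 5)(u - 6) / [(-6)·(-7)·(-9)·(-10)]
       = (u^4 - 16u^3 + 91u^2 - 216u + 180) / (3780)

L_0(u) = (1/3780)u^4 - (4/945)u^3 + (13/540)u^2 - (2/35)u + 1/21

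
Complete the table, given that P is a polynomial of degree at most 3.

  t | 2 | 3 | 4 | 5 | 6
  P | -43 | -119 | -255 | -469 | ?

-779

The 4 known values determine P uniquely (degree ≤ 3).
Evaluate each Lagrange basis at t = 6:
L_0(6) = (3)·(2)·(1)/[(-1)·(-2)·(-3)] = -1
L_1(6) = (4)·(2)·(1)/[(1)·(-1)·(-2)] = 4
L_2(6) = (4)·(3)·(1)/[(2)·(1)·(-1)] = -6
L_3(6) = (4)·(3)·(2)/[(3)·(2)·(1)] = 4
Sum: (-43)·(-1) + (-119)·(4) + (-255)·(-6) + (-469)·(4) = -779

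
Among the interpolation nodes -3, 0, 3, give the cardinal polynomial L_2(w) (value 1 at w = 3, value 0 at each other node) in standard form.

L_2(w) = (1/18)w^2 + (1/6)w

L_2(w) = (w + 3)w / [(6)·(3)]
       = (w^2 + 3w) / (18)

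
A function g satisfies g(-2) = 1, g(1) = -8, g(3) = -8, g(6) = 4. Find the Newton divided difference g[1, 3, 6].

g[1,3] = (-8 - (-8)) / (3 - 1) = 0
g[3,6] = (4 - (-8)) / (6 - 3) = 4
g[1,3,6] = (4 - 0) / (6 - 1) = 4/5

4/5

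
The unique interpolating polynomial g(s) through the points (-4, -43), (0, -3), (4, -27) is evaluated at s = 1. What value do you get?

-3

Using Newton's divided-difference form:
g[-4,0] = (-3 - (-43)) / (0 - (-4)) = 10
g[0,4] = (-27 - (-3)) / (4 - 0) = -6
g[-4,0,4] = (-6 - 10) / (4 - (-4)) = -2
g(1) = -43 + 10·(5) + (-2)·(5)·(1) = -3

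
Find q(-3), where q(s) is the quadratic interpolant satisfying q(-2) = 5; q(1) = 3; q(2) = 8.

34/3

L_0(-3) = (-4)·(-5)/[(-3)·(-4)] = 5/3
L_1(-3) = (-1)·(-5)/[(3)·(-1)] = -5/3
L_2(-3) = (-1)·(-4)/[(4)·(1)] = 1
Sum: 5·(5/3) + 3·(-5/3) + 8·(1) = 34/3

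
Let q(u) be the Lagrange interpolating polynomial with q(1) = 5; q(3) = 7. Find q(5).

9

Evaluate each Lagrange basis at u = 5:
L_0(5) = (2)/[(-2)] = -1
L_1(5) = (4)/[(2)] = 2
Sum: 5·(-1) + 7·(2) = 9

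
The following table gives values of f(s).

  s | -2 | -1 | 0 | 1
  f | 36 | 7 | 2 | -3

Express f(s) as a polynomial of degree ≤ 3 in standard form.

f(s) = -4s^3 - s + 2

Build the Lagrange basis polynomials:
L_0(s) = (s + 1)s(s - 1) / [-6] = -(1/6)s^3 + (1/6)s
L_1(s) = (s + 2)s(s - 1) / [2] = (1/2)s^3 + (1/2)s^2 - s
L_2(s) = (s + 2)(s + 1)(s - 1) / [-2] = -(1/2)s^3 - s^2 + (1/2)s + 1
L_3(s) = (s + 2)(s + 1)s / [6] = (1/6)s^3 + (1/2)s^2 + (1/3)s
f(s) = 36·L_0 + 7·L_1 + 2·L_2 + (-3)·L_3
  36·L_0(s) = -6s^3 + 6s
  7·L_1(s) = (7/2)s^3 + (7/2)s^2 - 7s
  2·L_2(s) = -s^3 - 2s^2 + s + 2
  (-3)·L_3(s) = -(1/2)s^3 - (3/2)s^2 - s
Adding term by term: -4s^3 - s + 2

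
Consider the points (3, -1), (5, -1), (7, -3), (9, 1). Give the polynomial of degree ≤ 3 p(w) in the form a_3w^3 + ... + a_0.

p(w) = (1/6)w^3 - (11/4)w^2 + (83/6)w - 89/4

Build the Lagrange basis polynomials:
L_0(w) = (w - 5)(w - 7)(w - 9) / [-48] = -(1/48)w^3 + (7/16)w^2 - (143/48)w + 105/16
L_1(w) = (w - 3)(w - 7)(w - 9) / [16] = (1/16)w^3 - (19/16)w^2 + (111/16)w - 189/16
L_2(w) = (w - 3)(w - 5)(w - 9) / [-16] = -(1/16)w^3 + (17/16)w^2 - (87/16)w + 135/16
L_3(w) = (w - 3)(w - 5)(w - 7) / [48] = (1/48)w^3 - (5/16)w^2 + (71/48)w - 35/16
p(w) = (-1)·L_0 + (-1)·L_1 + (-3)·L_2 + 1·L_3
  (-1)·L_0(w) = (1/48)w^3 - (7/16)w^2 + (143/48)w - 105/16
  (-1)·L_1(w) = -(1/16)w^3 + (19/16)w^2 - (111/16)w + 189/16
  (-3)·L_2(w) = (3/16)w^3 - (51/16)w^2 + (261/16)w - 405/16
  1·L_3(w) = (1/48)w^3 - (5/16)w^2 + (71/48)w - 35/16
Adding term by term: (1/6)w^3 - (11/4)w^2 + (83/6)w - 89/4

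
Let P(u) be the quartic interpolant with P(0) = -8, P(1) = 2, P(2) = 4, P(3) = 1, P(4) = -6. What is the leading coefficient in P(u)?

The leading coefficient equals the top divided difference P[0,1,2,3,4].
P[0,1] = (2 - (-8)) / (1 - 0) = 10
P[1,2] = (4 - 2) / (2 - 1) = 2
P[2,3] = (1 - 4) / (3 - 2) = -3
P[3,4] = (-6 - 1) / (4 - 3) = -7
P[0,1,2] = (2 - 10) / (2 - 0) = -4
P[1,2,3] = (-3 - 2) / (3 - 1) = -5/2
P[2,3,4] = (-7 - (-3)) / (4 - 2) = -2
P[0,1,2,3] = (-5/2 - (-4)) / (3 - 0) = 1/2
P[1,2,3,4] = (-2 - (-5/2)) / (4 - 1) = 1/6
P[0,1,2,3,4] = (1/6 - 1/2) / (4 - 0) = -1/12

-1/12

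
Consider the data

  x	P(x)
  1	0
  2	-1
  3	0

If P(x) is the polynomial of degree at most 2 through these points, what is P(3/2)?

-3/4

Evaluate each Lagrange basis at x = 3/2:
L_0(3/2) = (-1/2)·(-3/2)/[(-1)·(-2)] = 3/8
L_1(3/2) = (1/2)·(-3/2)/[(1)·(-1)] = 3/4
L_2(3/2) = (1/2)·(-1/2)/[(2)·(1)] = -1/8
Sum: 0 + (-1)·(3/4) + 0 = -3/4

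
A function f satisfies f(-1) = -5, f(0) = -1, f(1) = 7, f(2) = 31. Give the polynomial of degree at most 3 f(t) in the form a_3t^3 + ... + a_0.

Newton's divided differences:
f[-1,0] = (-1 - (-5)) / (0 - (-1)) = 4
f[0,1] = (7 - (-1)) / (1 - 0) = 8
f[1,2] = (31 - 7) / (2 - 1) = 24
f[-1,0,1] = (8 - 4) / (1 - (-1)) = 2
f[0,1,2] = (24 - 8) / (2 - 0) = 8
f[-1,0,1,2] = (8 - 2) / (2 - (-1)) = 2
f(t) = -5 + 4·(t + 1) + 2·(t + 1)t + 2·(t + 1)t(t - 1)
Expanding: f(t) = 2t^3 + 2t^2 + 4t - 1

f(t) = 2t^3 + 2t^2 + 4t - 1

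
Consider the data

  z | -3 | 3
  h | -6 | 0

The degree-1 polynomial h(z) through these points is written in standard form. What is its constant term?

L_0(z) = (z - 3) / [-6] = -(1/6)z + 1/2
L_1(z) = (z + 3) / [6] = (1/6)z + 1/2
h(z) = (-6)·L_0 + 0·L_1
Only the constant term is needed; take it from each L_i and combine:
(-6)·(1/2) + 0·(1/2) = -3

-3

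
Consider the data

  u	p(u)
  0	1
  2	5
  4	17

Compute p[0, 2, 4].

p[0,2] = (5 - 1) / (2 - 0) = 2
p[2,4] = (17 - 5) / (4 - 2) = 6
p[0,2,4] = (6 - 2) / (4 - 0) = 1

1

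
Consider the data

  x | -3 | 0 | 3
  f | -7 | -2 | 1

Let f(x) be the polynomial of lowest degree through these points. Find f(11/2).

71/36

Evaluate each Lagrange basis at x = 11/2:
L_0(11/2) = (11/2)·(5/2)/[(-3)·(-6)] = 55/72
L_1(11/2) = (17/2)·(5/2)/[(3)·(-3)] = -85/36
L_2(11/2) = (17/2)·(11/2)/[(6)·(3)] = 187/72
Sum: (-7)·(55/72) + (-2)·(-85/36) + 1·(187/72) = 71/36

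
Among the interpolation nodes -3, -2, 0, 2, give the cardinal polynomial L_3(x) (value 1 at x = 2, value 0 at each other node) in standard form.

L_3(x) = (x + 3)(x + 2)x / [(5)·(4)·(2)]
       = (x^3 + 5x^2 + 6x) / (40)

L_3(x) = (1/40)x^3 + (1/8)x^2 + (3/20)x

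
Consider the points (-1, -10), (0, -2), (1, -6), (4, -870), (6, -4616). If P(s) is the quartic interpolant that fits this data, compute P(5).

L_0(5) = (5)·(4)·(1)·(-1)/[(-1)·(-2)·(-5)·(-7)] = -2/7
L_1(5) = (6)·(4)·(1)·(-1)/[(1)·(-1)·(-4)·(-6)] = 1
L_2(5) = (6)·(5)·(1)·(-1)/[(2)·(1)·(-3)·(-5)] = -1
L_3(5) = (6)·(5)·(4)·(-1)/[(5)·(4)·(3)·(-2)] = 1
L_4(5) = (6)·(5)·(4)·(1)/[(7)·(6)·(5)·(2)] = 2/7
Sum: (-10)·(-2/7) + (-2)·(1) + (-6)·(-1) + (-870)·(1) + (-4616)·(2/7) = -2182

-2182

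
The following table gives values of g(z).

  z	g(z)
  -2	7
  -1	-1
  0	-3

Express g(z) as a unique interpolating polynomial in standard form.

g(z) = 3z^2 + z - 3

Newton's divided differences:
g[-2,-1] = (-1 - 7) / (-1 - (-2)) = -8
g[-1,0] = (-3 - (-1)) / (0 - (-1)) = -2
g[-2,-1,0] = (-2 - (-8)) / (0 - (-2)) = 3
g(z) = 7 + (-8)·(z + 2) + 3·(z + 2)(z + 1)
Expanding: g(z) = 3z^2 + z - 3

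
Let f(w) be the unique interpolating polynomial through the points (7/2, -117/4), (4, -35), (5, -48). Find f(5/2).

-77/4

L_0(5/2) = (-3/2)·(-5/2)/[(-1/2)·(-3/2)] = 5
L_1(5/2) = (-1)·(-5/2)/[(1/2)·(-1)] = -5
L_2(5/2) = (-1)·(-3/2)/[(3/2)·(1)] = 1
Sum: (-117/4)·(5) + (-35)·(-5) + (-48)·(1) = -77/4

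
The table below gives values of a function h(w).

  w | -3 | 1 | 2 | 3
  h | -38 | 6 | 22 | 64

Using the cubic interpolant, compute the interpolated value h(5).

Evaluate each Lagrange basis at w = 5:
L_0(5) = (4)·(3)·(2)/[(-4)·(-5)·(-6)] = -1/5
L_1(5) = (8)·(3)·(2)/[(4)·(-1)·(-2)] = 6
L_2(5) = (8)·(4)·(2)/[(5)·(1)·(-1)] = -64/5
L_3(5) = (8)·(4)·(3)/[(6)·(2)·(1)] = 8
Sum: (-38)·(-1/5) + 6·(6) + 22·(-64/5) + 64·(8) = 274

274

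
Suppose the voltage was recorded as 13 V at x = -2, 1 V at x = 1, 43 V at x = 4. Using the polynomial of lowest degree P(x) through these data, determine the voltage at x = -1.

L_0(-1) = (-2)·(-5)/[(-3)·(-6)] = 5/9
L_1(-1) = (1)·(-5)/[(3)·(-3)] = 5/9
L_2(-1) = (1)·(-2)/[(6)·(3)] = -1/9
Sum: 13·(5/9) + 1·(5/9) + 43·(-1/9) = 3

3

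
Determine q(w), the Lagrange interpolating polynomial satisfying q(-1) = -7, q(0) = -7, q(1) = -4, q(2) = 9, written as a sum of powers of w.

q(w) = (7/6)w^3 + (3/2)w^2 + (1/3)w - 7

Build the Lagrange basis polynomials:
L_0(w) = w(w - 1)(w - 2) / [-6] = -(1/6)w^3 + (1/2)w^2 - (1/3)w
L_1(w) = (w + 1)(w - 1)(w - 2) / [2] = (1/2)w^3 - w^2 - (1/2)w + 1
L_2(w) = (w + 1)w(w - 2) / [-2] = -(1/2)w^3 + (1/2)w^2 + w
L_3(w) = (w + 1)w(w - 1) / [6] = (1/6)w^3 - (1/6)w
q(w) = (-7)·L_0 + (-7)·L_1 + (-4)·L_2 + 9·L_3
  (-7)·L_0(w) = (7/6)w^3 - (7/2)w^2 + (7/3)w
  (-7)·L_1(w) = -(7/2)w^3 + 7w^2 + (7/2)w - 7
  (-4)·L_2(w) = 2w^3 - 2w^2 - 4w
  9·L_3(w) = (3/2)w^3 - (3/2)w
Adding term by term: (7/6)w^3 + (3/2)w^2 + (1/3)w - 7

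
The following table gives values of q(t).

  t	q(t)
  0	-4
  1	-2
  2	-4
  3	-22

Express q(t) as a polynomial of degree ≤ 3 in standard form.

L_0(t) = (t - 1)(t - 2)(t - 3) / [-6] = -(1/6)t^3 + t^2 - (11/6)t + 1
L_1(t) = t(t - 2)(t - 3) / [2] = (1/2)t^3 - (5/2)t^2 + 3t
L_2(t) = t(t - 1)(t - 3) / [-2] = -(1/2)t^3 + 2t^2 - (3/2)t
L_3(t) = t(t - 1)(t - 2) / [6] = (1/6)t^3 - (1/2)t^2 + (1/3)t
q(t) = (-4)·L_0 + (-2)·L_1 + (-4)·L_2 + (-22)·L_3
  (-4)·L_0(t) = (2/3)t^3 - 4t^2 + (22/3)t - 4
  (-2)·L_1(t) = -t^3 + 5t^2 - 6t
  (-4)·L_2(t) = 2t^3 - 8t^2 + 6t
  (-22)·L_3(t) = -(11/3)t^3 + 11t^2 - (22/3)t
Adding term by term: -2t^3 + 4t^2 - 4

q(t) = -2t^3 + 4t^2 - 4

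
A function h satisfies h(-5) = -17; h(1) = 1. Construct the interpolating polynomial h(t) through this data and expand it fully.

h(t) = 3t - 2

L_0(t) = (t - 1) / [-6] = -(1/6)t + 1/6
L_1(t) = (t + 5) / [6] = (1/6)t + 5/6
h(t) = (-17)·L_0 + 1·L_1
  (-17)·L_0(t) = (17/6)t - 17/6
  1·L_1(t) = (1/6)t + 5/6
Adding term by term: 3t - 2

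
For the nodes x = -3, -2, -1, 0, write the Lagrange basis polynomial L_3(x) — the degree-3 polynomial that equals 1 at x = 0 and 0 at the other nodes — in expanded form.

L_3(x) = (1/6)x^3 + x^2 + (11/6)x + 1

L_3(x) = (x + 3)(x + 2)(x + 1) / [(3)·(2)·(1)]
       = (x^3 + 6x^2 + 11x + 6) / (6)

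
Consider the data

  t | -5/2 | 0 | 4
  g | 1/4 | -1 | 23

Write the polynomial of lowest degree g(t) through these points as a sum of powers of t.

g(t) = t^2 + 2t - 1

Build the Lagrange basis polynomials:
L_0(t) = t(t - 4) / [65/4] = (4/65)t^2 - (16/65)t
L_1(t) = (t + 5/2)(t - 4) / [-10] = -(1/10)t^2 + (3/20)t + 1
L_2(t) = (t + 5/2)t / [26] = (1/26)t^2 + (5/52)t
g(t) = (1/4)·L_0 + (-1)·L_1 + 23·L_2
  (1/4)·L_0(t) = (1/65)t^2 - (4/65)t
  (-1)·L_1(t) = (1/10)t^2 - (3/20)t - 1
  23·L_2(t) = (23/26)t^2 + (115/52)t
Adding term by term: t^2 + 2t - 1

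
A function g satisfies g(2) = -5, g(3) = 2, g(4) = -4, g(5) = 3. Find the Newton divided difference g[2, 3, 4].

-13/2

g[2,3] = (2 - (-5)) / (3 - 2) = 7
g[3,4] = (-4 - 2) / (4 - 3) = -6
g[2,3,4] = (-6 - 7) / (4 - 2) = -13/2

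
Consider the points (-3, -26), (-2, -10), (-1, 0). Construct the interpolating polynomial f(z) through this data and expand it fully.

f(z) = -3z^2 + z + 4

Newton's divided differences:
f[-3,-2] = (-10 - (-26)) / (-2 - (-3)) = 16
f[-2,-1] = (0 - (-10)) / (-1 - (-2)) = 10
f[-3,-2,-1] = (10 - 16) / (-1 - (-3)) = -3
f(z) = -26 + 16·(z + 3) + (-3)·(z + 3)(z + 2)
Expanding: f(z) = -3z^2 + z + 4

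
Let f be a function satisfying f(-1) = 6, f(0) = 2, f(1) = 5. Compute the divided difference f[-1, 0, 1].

f[-1,0] = (2 - 6) / (0 - (-1)) = -4
f[0,1] = (5 - 2) / (1 - 0) = 3
f[-1,0,1] = (3 - (-4)) / (1 - (-1)) = 7/2

7/2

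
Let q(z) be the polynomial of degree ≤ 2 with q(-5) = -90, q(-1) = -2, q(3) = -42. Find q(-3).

-30

Evaluate each Lagrange basis at z = -3:
L_0(-3) = (-2)·(-6)/[(-4)·(-8)] = 3/8
L_1(-3) = (2)·(-6)/[(4)·(-4)] = 3/4
L_2(-3) = (2)·(-2)/[(8)·(4)] = -1/8
Sum: (-90)·(3/8) + (-2)·(3/4) + (-42)·(-1/8) = -30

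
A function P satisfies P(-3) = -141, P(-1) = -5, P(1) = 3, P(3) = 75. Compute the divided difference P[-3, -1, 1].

-16

P[-3,-1] = (-5 - (-141)) / (-1 - (-3)) = 68
P[-1,1] = (3 - (-5)) / (1 - (-1)) = 4
P[-3,-1,1] = (4 - 68) / (1 - (-3)) = -16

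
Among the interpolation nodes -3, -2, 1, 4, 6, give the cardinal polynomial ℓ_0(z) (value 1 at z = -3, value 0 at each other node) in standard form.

ℓ_0(z) = (1/252)z^4 - (1/28)z^3 + (1/21)z^2 + (11/63)z - 4/21

ℓ_0(z) = (z + 2)(z - 1)(z - 4)(z - 6) / [(-1)·(-4)·(-7)·(-9)]
       = (z^4 - 9z^3 + 12z^2 + 44z - 48) / (252)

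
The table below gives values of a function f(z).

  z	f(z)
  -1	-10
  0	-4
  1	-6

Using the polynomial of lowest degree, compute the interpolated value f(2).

-16

L_0(2) = (2)·(1)/[(-1)·(-2)] = 1
L_1(2) = (3)·(1)/[(1)·(-1)] = -3
L_2(2) = (3)·(2)/[(2)·(1)] = 3
Sum: (-10)·(1) + (-4)·(-3) + (-6)·(3) = -16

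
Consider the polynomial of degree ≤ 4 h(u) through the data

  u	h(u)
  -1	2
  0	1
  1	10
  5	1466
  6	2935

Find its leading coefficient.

L_0(u) = u(u - 1)(u - 5)(u - 6) / [84] = (1/84)u^4 - (1/7)u^3 + (41/84)u^2 - (5/14)u
L_1(u) = (u + 1)(u - 1)(u - 5)(u - 6) / [-30] = -(1/30)u^4 + (11/30)u^3 - (29/30)u^2 - (11/30)u + 1
L_2(u) = (u + 1)u(u - 5)(u - 6) / [40] = (1/40)u^4 - (1/4)u^3 + (19/40)u^2 + (3/4)u
L_3(u) = (u + 1)u(u - 1)(u - 6) / [-120] = -(1/120)u^4 + (1/20)u^3 + (1/120)u^2 - (1/20)u
L_4(u) = (u + 1)u(u - 1)(u - 5) / [210] = (1/210)u^4 - (1/42)u^3 - (1/210)u^2 + (1/42)u
h(u) = 2·L_0 + 1·L_1 + 10·L_2 + 1466·L_3 + 2935·L_4
Only the coefficient of u^4 is needed; take it from each L_i and combine:
2·(1/84) + 1·(-1/30) + 10·(1/40) + 1466·(-1/120) + 2935·(1/210) = 2

2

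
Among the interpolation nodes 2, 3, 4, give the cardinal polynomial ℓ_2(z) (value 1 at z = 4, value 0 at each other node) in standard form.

ℓ_2(z) = (z - 2)(z - 3) / [(2)·(1)]
       = (z^2 - 5z + 6) / (2)

ℓ_2(z) = (1/2)z^2 - (5/2)z + 3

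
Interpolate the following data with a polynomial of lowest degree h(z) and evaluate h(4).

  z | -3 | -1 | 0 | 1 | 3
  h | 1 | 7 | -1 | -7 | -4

19/12

Using Newton's divided-difference form:
h[-3,-1] = (7 - 1) / (-1 - (-3)) = 3
h[-1,0] = (-1 - 7) / (0 - (-1)) = -8
h[0,1] = (-7 - (-1)) / (1 - 0) = -6
h[1,3] = (-4 - (-7)) / (3 - 1) = 3/2
h[-3,-1,0] = (-8 - 3) / (0 - (-3)) = -11/3
h[-1,0,1] = (-6 - (-8)) / (1 - (-1)) = 1
h[0,1,3] = (3/2 - (-6)) / (3 - 0) = 5/2
h[-3,-1,0,1] = (1 - (-11/3)) / (1 - (-3)) = 7/6
h[-1,0,1,3] = (5/2 - 1) / (3 - (-1)) = 3/8
h[-3,-1,0,1,3] = (3/8 - 7/6) / (3 - (-3)) = -19/144
h(4) = 1 + 3·(7) + (-11/3)·(7)·(5) + (7/6)·(7)·(5)·(4) + (-19/144)·(7)·(5)·(4)·(3) = 19/12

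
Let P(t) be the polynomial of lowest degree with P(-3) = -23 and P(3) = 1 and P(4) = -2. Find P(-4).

Using Newton's divided-difference form:
P[-3,3] = (1 - (-23)) / (3 - (-3)) = 4
P[3,4] = (-2 - 1) / (4 - 3) = -3
P[-3,3,4] = (-3 - 4) / (4 - (-3)) = -1
P(-4) = -23 + 4·(-1) + (-1)·(-1)·(-7) = -34

-34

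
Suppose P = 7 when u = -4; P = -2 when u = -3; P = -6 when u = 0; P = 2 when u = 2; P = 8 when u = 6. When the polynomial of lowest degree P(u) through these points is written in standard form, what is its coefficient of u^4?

-1/432

Build the Lagrange basis polynomials:
L_0(u) = (u + 3)u(u - 2)(u - 6) / [240] = (1/240)u^4 - (1/48)u^3 - (1/20)u^2 + (3/20)u
L_1(u) = (u + 4)u(u - 2)(u - 6) / [-135] = -(1/135)u^4 + (4/135)u^3 + (4/27)u^2 - (16/45)u
L_2(u) = (u + 4)(u + 3)(u - 2)(u - 6) / [144] = (1/144)u^4 - (1/144)u^3 - (2/9)u^2 - (1/12)u + 1
L_3(u) = (u + 4)(u + 3)u(u - 6) / [-240] = -(1/240)u^4 - (1/240)u^3 + (1/8)u^2 + (3/10)u
L_4(u) = (u + 4)(u + 3)u(u - 2) / [2160] = (1/2160)u^4 + (1/432)u^3 - (1/1080)u^2 - (1/90)u
P(u) = 7·L_0 + (-2)·L_1 + (-6)·L_2 + 2·L_3 + 8·L_4
Only the coefficient of u^4 is needed; take it from each L_i and combine:
7·(1/240) + (-2)·(-1/135) + (-6)·(1/144) + 2·(-1/240) + 8·(1/2160) = -1/432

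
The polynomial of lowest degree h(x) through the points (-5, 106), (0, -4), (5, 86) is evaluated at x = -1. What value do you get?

2

Using Newton's divided-difference form:
h[-5,0] = (-4 - 106) / (0 - (-5)) = -22
h[0,5] = (86 - (-4)) / (5 - 0) = 18
h[-5,0,5] = (18 - (-22)) / (5 - (-5)) = 4
h(-1) = 106 + (-22)·(4) + 4·(4)·(-1) = 2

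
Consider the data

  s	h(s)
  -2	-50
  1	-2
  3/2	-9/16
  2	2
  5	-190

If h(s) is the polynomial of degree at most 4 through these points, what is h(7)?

-1148

L_0(7) = (6)·(11/2)·(5)·(2)/[(-3)·(-7/2)·(-4)·(-7)] = 55/49
L_1(7) = (9)·(11/2)·(5)·(2)/[(3)·(-1/2)·(-1)·(-4)] = -165/2
L_2(7) = (9)·(6)·(5)·(2)/[(7/2)·(1/2)·(-1/2)·(-7/2)] = 8640/49
L_3(7) = (9)·(6)·(11/2)·(2)/[(4)·(1)·(1/2)·(-3)] = -99
L_4(7) = (9)·(6)·(11/2)·(5)/[(7)·(4)·(7/2)·(3)] = 495/98
Sum: (-50)·(55/49) + (-2)·(-165/2) + (-9/16)·(8640/49) + 2·(-99) + (-190)·(495/98) = -1148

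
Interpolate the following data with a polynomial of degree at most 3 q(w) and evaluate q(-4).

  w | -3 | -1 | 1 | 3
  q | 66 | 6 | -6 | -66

144

Using Newton's divided-difference form:
q[-3,-1] = (6 - 66) / (-1 - (-3)) = -30
q[-1,1] = (-6 - 6) / (1 - (-1)) = -6
q[1,3] = (-66 - (-6)) / (3 - 1) = -30
q[-3,-1,1] = (-6 - (-30)) / (1 - (-3)) = 6
q[-1,1,3] = (-30 - (-6)) / (3 - (-1)) = -6
q[-3,-1,1,3] = (-6 - 6) / (3 - (-3)) = -2
q(-4) = 66 + (-30)·(-1) + 6·(-1)·(-3) + (-2)·(-1)·(-3)·(-5) = 144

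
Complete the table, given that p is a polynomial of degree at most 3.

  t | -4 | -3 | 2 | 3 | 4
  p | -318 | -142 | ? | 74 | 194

The 4 known values determine p uniquely (degree ≤ 3).
L_0(2) = (5)·(-1)·(-2)/[(-1)·(-7)·(-8)] = -5/28
L_1(2) = (6)·(-1)·(-2)/[(1)·(-6)·(-7)] = 2/7
L_2(2) = (6)·(5)·(-2)/[(7)·(6)·(-1)] = 10/7
L_3(2) = (6)·(5)·(-1)/[(8)·(7)·(1)] = -15/28
Sum: (-318)·(-5/28) + (-142)·(2/7) + 74·(10/7) + 194·(-15/28) = 18

18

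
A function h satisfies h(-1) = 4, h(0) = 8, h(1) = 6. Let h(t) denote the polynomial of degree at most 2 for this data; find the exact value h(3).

L_0(3) = (3)·(2)/[(-1)·(-2)] = 3
L_1(3) = (4)·(2)/[(1)·(-1)] = -8
L_2(3) = (4)·(3)/[(2)·(1)] = 6
Sum: 4·(3) + 8·(-8) + 6·(6) = -16

-16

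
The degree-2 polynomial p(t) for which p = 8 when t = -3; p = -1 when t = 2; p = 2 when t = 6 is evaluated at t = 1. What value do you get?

L_0(1) = (-1)·(-5)/[(-5)·(-9)] = 1/9
L_1(1) = (4)·(-5)/[(5)·(-4)] = 1
L_2(1) = (4)·(-1)/[(9)·(4)] = -1/9
Sum: 8·(1/9) + (-1)·(1) + 2·(-1/9) = -1/3

-1/3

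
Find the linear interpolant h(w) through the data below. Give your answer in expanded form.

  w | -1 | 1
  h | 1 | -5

Build the Lagrange basis polynomials:
L_0(w) = (w - 1) / [-2] = -(1/2)w + 1/2
L_1(w) = (w + 1) / [2] = (1/2)w + 1/2
h(w) = 1·L_0 + (-5)·L_1
  1·L_0(w) = -(1/2)w + 1/2
  (-5)·L_1(w) = -(5/2)w - 5/2
Adding term by term: -3w - 2

h(w) = -3w - 2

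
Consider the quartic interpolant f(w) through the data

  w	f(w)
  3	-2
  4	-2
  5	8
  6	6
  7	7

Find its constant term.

Build the Lagrange basis polynomials:
L_0(w) = (w - 4)(w - 5)(w - 6)(w - 7) / [24] = (1/24)w^4 - (11/12)w^3 + (179/24)w^2 - (319/12)w + 35
L_1(w) = (w - 3)(w - 5)(w - 6)(w - 7) / [-6] = -(1/6)w^4 + (7/2)w^3 - (161/6)w^2 + (177/2)w - 105
L_2(w) = (w - 3)(w - 4)(w - 6)(w - 7) / [4] = (1/4)w^4 - 5w^3 + (145/4)w^2 - (225/2)w + 126
L_3(w) = (w - 3)(w - 4)(w - 5)(w - 7) / [-6] = -(1/6)w^4 + (19/6)w^3 - (131/6)w^2 + (389/6)w - 70
L_4(w) = (w - 3)(w - 4)(w - 5)(w - 6) / [24] = (1/24)w^4 - (3/4)w^3 + (119/24)w^2 - (57/4)w + 15
f(w) = (-2)·L_0 + (-2)·L_1 + 8·L_2 + 6·L_3 + 7·L_4
Only the constant term is needed; take it from each L_i and combine:
(-2)·(35) + (-2)·(-105) + 8·(126) + 6·(-70) + 7·(15) = 833

833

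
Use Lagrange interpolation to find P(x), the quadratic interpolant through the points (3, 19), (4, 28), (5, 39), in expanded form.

Build the Lagrange basis polynomials:
L_0(x) = (x - 4)(x - 5) / [2] = (1/2)x^2 - (9/2)x + 10
L_1(x) = (x - 3)(x - 5) / [-1] = -x^2 + 8x - 15
L_2(x) = (x - 3)(x - 4) / [2] = (1/2)x^2 - (7/2)x + 6
P(x) = 19·L_0 + 28·L_1 + 39·L_2
  19·L_0(x) = (19/2)x^2 - (171/2)x + 190
  28·L_1(x) = -28x^2 + 224x - 420
  39·L_2(x) = (39/2)x^2 - (273/2)x + 234
Adding term by term: x^2 + 2x + 4

P(x) = x^2 + 2x + 4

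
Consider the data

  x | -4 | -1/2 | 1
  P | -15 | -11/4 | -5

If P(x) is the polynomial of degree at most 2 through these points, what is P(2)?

-9

Evaluate each Lagrange basis at x = 2:
L_0(2) = (5/2)·(1)/[(-7/2)·(-5)] = 1/7
L_1(2) = (6)·(1)/[(7/2)·(-3/2)] = -8/7
L_2(2) = (6)·(5/2)/[(5)·(3/2)] = 2
Sum: (-15)·(1/7) + (-11/4)·(-8/7) + (-5)·(2) = -9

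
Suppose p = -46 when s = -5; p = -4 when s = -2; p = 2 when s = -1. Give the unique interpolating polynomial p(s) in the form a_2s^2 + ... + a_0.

p(s) = -2s^2 + 4

L_0(s) = (s + 2)(s + 1) / [12] = (1/12)s^2 + (1/4)s + 1/6
L_1(s) = (s + 5)(s + 1) / [-3] = -(1/3)s^2 - 2s - 5/3
L_2(s) = (s + 5)(s + 2) / [4] = (1/4)s^2 + (7/4)s + 5/2
p(s) = (-46)·L_0 + (-4)·L_1 + 2·L_2
  (-46)·L_0(s) = -(23/6)s^2 - (23/2)s - 23/3
  (-4)·L_1(s) = (4/3)s^2 + 8s + 20/3
  2·L_2(s) = (1/2)s^2 + (7/2)s + 5
Adding term by term: -2s^2 + 4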